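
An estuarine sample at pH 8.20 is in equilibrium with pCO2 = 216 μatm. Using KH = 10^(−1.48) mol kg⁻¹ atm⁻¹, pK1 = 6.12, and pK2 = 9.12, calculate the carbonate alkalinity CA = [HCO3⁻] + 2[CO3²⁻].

CA = 1.07 mmol/kg

[CO2*] = KH · pCO2 = 10^(−1.48) × 216×10^-6 = 7.152×10^-6 mol/kg
α₀ = 1/(1 + K1/[H⁺] + K1K2/[H⁺]²) = 1/(1 + 10^+2.08 + 10^+1.16) = 0.007370
DIC = [CO2*]/α₀ = 7.152×10^-6 / 0.007370 = 0.9704 mmol/kg
CA = (α₁ + 2α₂)·DIC = (0.8861 + 2×0.1065) × 0.9704 = 1.07 mmol/kg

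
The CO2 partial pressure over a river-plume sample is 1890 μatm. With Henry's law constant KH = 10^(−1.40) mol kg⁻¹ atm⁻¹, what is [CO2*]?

KH = 10^(−1.40) = 3.981×10^-2 mol kg⁻¹ atm⁻¹
[CO2*] = KH · pCO2 = 3.981×10^-2 × 1890×10^-6 atm = 7.52×10^-5 mol/kg

[CO2*] = 75.2 μmol/kg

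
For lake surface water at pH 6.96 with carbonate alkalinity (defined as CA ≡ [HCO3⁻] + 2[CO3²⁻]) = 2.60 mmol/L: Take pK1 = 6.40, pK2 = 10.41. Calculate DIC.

DIC = 3.31 mmol/L

CA = [HCO3⁻] + 2[CO3²⁻] = (α₁ + 2α₂)·DIC
At pH 6.96: [H⁺]/K1 = 10^-0.56 = 0.27542, K2/[H⁺] = 10^-3.45 = 0.00035481
α₁ = 1/(1 + 0.27542 + 0.00035481) = 1/1.2758 = 0.7838; α₂ = α₁·K2/[H⁺] = 0.0002781
α₁ + 2α₂ = 0.7844
DIC = CA / (α₁ + 2α₂) = 2.60 / 0.7844 = 3.31 mmol/L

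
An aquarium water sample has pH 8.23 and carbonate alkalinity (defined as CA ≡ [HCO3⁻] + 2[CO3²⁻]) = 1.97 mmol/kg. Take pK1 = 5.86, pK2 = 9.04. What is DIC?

DIC = 1.74 mmol/kg

CA = [HCO3⁻] + 2[CO3²⁻] = (α₁ + 2α₂)·DIC
At pH 8.23: [H⁺]/K1 = 10^-2.37 = 0.0042658, K2/[H⁺] = 10^-0.81 = 0.15488
α₁ = 1/(1 + 0.0042658 + 0.15488) = 1/1.1591 = 0.8627; α₂ = α₁·K2/[H⁺] = 0.1336
α₁ + 2α₂ = 1.1299
DIC = CA / (α₁ + 2α₂) = 1.97 / 1.1299 = 1.74 mmol/kg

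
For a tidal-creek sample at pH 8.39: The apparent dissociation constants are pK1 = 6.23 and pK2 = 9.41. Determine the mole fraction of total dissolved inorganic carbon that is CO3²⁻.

α₂ = 1 / (1 + [H⁺]/K2 + [H⁺]²/(K1K2)) = 1 / (1 + 10^+1.02 + 10^-1.14)
   = 1 / (1 + 10.471 + 0.072444) = 1/11.544 = 0.08663

α₂ = 0.0866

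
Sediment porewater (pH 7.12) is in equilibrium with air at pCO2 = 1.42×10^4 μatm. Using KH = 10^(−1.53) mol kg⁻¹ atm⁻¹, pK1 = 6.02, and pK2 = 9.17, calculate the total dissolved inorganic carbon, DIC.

DIC = 5.74 mmol/kg

[CO2*] = KH · pCO2 = 10^(−1.53) × 1.42×10^4×10^-6 = 4.191×10^-4 mol/kg
α₀ = 1/(1 + K1/[H⁺] + K1K2/[H⁺]²) = 1/(1 + 10^+1.10 + 10^-0.95) = 0.07298
DIC = [CO2*]/α₀ = 4.191×10^-4 / 0.07298 = 5.74 mmol/kg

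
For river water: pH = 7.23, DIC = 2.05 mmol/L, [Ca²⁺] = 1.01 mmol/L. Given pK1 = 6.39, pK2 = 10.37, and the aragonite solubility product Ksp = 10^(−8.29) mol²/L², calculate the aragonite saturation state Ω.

Ω = 0.255

α₂ = 1 / (1 + [H⁺]/K2 + [H⁺]²/(K1K2)) = 1 / (1 + 10^+3.14 + 10^+2.30)
   = 1 / (1 + 1380.4 + 199.53) = 1/1580.9 = 0.0006325
[CO3²⁻] = α₂ × DIC = 0.0006325 × 2.05 = 0.001297 mmol/L = 1.297 μmol/L
Ksp = 10^(−8.29) = 5.129×10^-9
Ω = [Ca²⁺][CO3²⁻]/Ksp = (1.01×10^-3)(1.297×10^-6) / 5.129×10^-9 = 0.255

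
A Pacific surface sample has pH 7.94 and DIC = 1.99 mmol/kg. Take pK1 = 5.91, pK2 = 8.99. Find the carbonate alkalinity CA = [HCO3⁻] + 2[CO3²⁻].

CA = [HCO3⁻] + 2[CO3²⁻] = (α₁ + 2α₂)·DIC
At pH 7.94: [H⁺]/K1 = 10^-2.03 = 0.0093325, K2/[H⁺] = 10^-1.05 = 0.089125
α₁ = 1/(1 + 0.0093325 + 0.089125) = 1/1.0985 = 0.9104; α₂ = α₁·K2/[H⁺] = 0.08114
α₁ + 2α₂ = 1.0726
CA = 1.0726 × 1.99 = 2.13 mmol/kg

CA = 2.13 mmol/kg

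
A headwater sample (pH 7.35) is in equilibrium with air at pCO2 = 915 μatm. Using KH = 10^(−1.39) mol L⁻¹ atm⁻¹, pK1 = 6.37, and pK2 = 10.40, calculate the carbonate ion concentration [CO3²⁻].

[CO2*] = KH · pCO2 = 10^(−1.39) × 915×10^-6 = 3.728×10^-5 mol/L
α₀ = 1/(1 + K1/[H⁺] + K1K2/[H⁺]²) = 1/(1 + 10^+0.98 + 10^-2.07) = 0.09471
DIC = [CO2*]/α₀ = 3.728×10^-5 / 0.09471 = 0.3936 mmol/L
[CO3²⁻] = α₂·DIC; α₂ = 0.0008061, so [CO3²⁻] = 0.0008061 × 0.3936 = 0.000317 mmol/L = 0.317 μmol/L

[CO3²⁻] = 0.317 μmol/L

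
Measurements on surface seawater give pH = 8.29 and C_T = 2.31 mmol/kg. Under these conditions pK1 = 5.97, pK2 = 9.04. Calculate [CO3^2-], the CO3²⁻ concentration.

α₂ = 1 / (1 + [H⁺]/K2 + [H⁺]²/(K1K2)) = 1 / (1 + 10^+0.75 + 10^-1.57)
   = 1 / (1 + 5.6234 + 0.026915) = 1/6.6503 = 0.1504
[CO3²⁻] = α₂ × DIC = 0.1504 × 2.31 = 0.347 mmol/kg

[CO3²⁻] = 0.347 mmol/kg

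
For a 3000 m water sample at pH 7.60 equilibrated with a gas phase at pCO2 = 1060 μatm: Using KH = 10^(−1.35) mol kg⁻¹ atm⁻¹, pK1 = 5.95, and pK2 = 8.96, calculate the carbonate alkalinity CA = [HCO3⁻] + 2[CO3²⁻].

CA = 2.30 mmol/kg

[CO2*] = KH · pCO2 = 10^(−1.35) × 1060×10^-6 = 4.735×10^-5 mol/kg
α₀ = 1/(1 + K1/[H⁺] + K1K2/[H⁺]²) = 1/(1 + 10^+1.65 + 10^+0.29) = 0.02100
DIC = [CO2*]/α₀ = 4.735×10^-5 / 0.02100 = 2.255 mmol/kg
CA = (α₁ + 2α₂)·DIC = (0.9381 + 2×0.04095) × 2.255 = 2.30 mmol/kg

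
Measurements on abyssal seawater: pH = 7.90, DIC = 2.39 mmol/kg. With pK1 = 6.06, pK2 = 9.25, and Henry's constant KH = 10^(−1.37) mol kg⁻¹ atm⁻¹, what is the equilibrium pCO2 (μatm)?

α₀ = 1 / (1 + K1/[H⁺] + K1K2/[H⁺]²) = 1 / (1 + 10^+1.84 + 10^+0.49)
   = 1 / (1 + 69.183 + 3.0903) = 1/73.273 = 0.01365
[CO2*] = α₀ × DIC = 0.01365 × 2.39 = 0.03262 mmol/kg
pCO2 = [CO2*]/KH = 3.262×10^-5 / 4.266×10^-2 = 765 μatm

pCO2 = 765 μatm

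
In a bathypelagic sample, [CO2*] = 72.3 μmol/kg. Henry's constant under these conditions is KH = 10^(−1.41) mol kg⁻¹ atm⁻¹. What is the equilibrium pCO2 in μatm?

pCO2 = 1860 μatm

KH = 10^(−1.41) = 3.890×10^-2 mol kg⁻¹ atm⁻¹
pCO2 = [CO2*]/KH = 72.3×10^-6 / 3.890×10^-2 = 1.86×10^-3 atm = 1860 μatm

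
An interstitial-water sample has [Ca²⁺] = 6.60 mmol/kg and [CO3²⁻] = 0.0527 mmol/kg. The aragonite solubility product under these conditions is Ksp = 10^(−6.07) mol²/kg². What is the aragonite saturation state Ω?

Ω = 0.409

Ksp = 10^(−6.07) = 8.511×10^-7
Ω = [Ca²⁺][CO3²⁻]/Ksp = (6.60×10^-3)(0.0527×10^-3) / 8.511×10^-7 = 0.409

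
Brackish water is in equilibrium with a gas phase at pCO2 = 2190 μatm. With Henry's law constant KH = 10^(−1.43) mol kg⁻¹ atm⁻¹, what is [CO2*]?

[CO2*] = 81.4 μmol/kg

KH = 10^(−1.43) = 3.715×10^-2 mol kg⁻¹ atm⁻¹
[CO2*] = KH · pCO2 = 3.715×10^-2 × 2190×10^-6 atm = 8.14×10^-5 mol/kg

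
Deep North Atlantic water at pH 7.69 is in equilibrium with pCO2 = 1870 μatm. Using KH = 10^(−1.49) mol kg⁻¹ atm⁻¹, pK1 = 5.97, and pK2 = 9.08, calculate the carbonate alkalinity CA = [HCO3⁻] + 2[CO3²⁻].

[CO2*] = KH · pCO2 = 10^(−1.49) × 1870×10^-6 = 6.051×10^-5 mol/kg
α₀ = 1/(1 + K1/[H⁺] + K1K2/[H⁺]²) = 1/(1 + 10^+1.72 + 10^+0.33) = 0.01798
DIC = [CO2*]/α₀ = 6.051×10^-5 / 0.01798 = 3.366 mmol/kg
CA = (α₁ + 2α₂)·DIC = (0.9436 + 2×0.03844) × 3.366 = 3.43 mmol/kg

CA = 3.43 mmol/kg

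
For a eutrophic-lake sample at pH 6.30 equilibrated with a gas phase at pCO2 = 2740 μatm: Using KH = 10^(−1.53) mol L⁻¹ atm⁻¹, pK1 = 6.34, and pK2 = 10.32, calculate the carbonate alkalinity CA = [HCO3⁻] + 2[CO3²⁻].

[CO2*] = KH · pCO2 = 10^(−1.53) × 2740×10^-6 = 8.086×10^-5 mol/L
α₀ = 1/(1 + K1/[H⁺] + K1K2/[H⁺]²) = 1/(1 + 10^-0.04 + 10^-4.06) = 0.5230
DIC = [CO2*]/α₀ = 8.086×10^-5 / 0.5230 = 0.1546 mmol/L
CA = (α₁ + 2α₂)·DIC = (0.4770 + 2×4.555×10^-5) × 0.1546 = 0.0738 mmol/L

CA = 0.0738 mmol/L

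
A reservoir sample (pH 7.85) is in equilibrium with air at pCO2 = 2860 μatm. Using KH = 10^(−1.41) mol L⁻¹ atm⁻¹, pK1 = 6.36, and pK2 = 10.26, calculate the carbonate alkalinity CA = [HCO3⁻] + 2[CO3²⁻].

[CO2*] = KH · pCO2 = 10^(−1.41) × 2860×10^-6 = 1.113×10^-4 mol/L
α₀ = 1/(1 + K1/[H⁺] + K1K2/[H⁺]²) = 1/(1 + 10^+1.49 + 10^-0.92) = 0.03123
DIC = [CO2*]/α₀ = 1.113×10^-4 / 0.03123 = 3.563 mmol/L
CA = (α₁ + 2α₂)·DIC = (0.9650 + 2×0.003754) × 3.563 = 3.47 mmol/L

CA = 3.47 mmol/L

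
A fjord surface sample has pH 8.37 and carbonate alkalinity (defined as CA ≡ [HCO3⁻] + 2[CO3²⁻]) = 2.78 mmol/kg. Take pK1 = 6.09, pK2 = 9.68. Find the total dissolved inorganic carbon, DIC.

CA = [HCO3⁻] + 2[CO3²⁻] = (α₁ + 2α₂)·DIC
At pH 8.37: [H⁺]/K1 = 10^-2.28 = 0.0052481, K2/[H⁺] = 10^-1.31 = 0.048978
α₁ = 1/(1 + 0.0052481 + 0.048978) = 1/1.0542 = 0.9486; α₂ = α₁·K2/[H⁺] = 0.04646
α₁ + 2α₂ = 1.0415
DIC = CA / (α₁ + 2α₂) = 2.78 / 1.0415 = 2.67 mmol/kg

DIC = 2.67 mmol/kg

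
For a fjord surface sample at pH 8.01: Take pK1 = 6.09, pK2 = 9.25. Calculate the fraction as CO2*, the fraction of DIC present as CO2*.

α₀ = 1 / (1 + K1/[H⁺] + K1K2/[H⁺]²) = 1 / (1 + 10^+1.92 + 10^+0.68)
   = 1 / (1 + 83.176 + 4.7863) = 1/88.963 = 0.01124

α₀ = 0.0112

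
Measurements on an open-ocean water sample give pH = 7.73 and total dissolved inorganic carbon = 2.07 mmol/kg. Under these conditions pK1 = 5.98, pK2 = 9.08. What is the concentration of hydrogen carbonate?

[HCO3⁻] = 1.95 mmol/kg

α₁ = 1 / (1 + [H⁺]/K1 + K2/[H⁺]) = 1 / (1 + 10^-1.75 + 10^-1.35)
   = 1 / (1 + 0.017783 + 0.044668) = 1/1.0625 = 0.9412
[HCO3⁻] = α₁ × DIC = 0.9412 × 2.07 = 1.95 mmol/kg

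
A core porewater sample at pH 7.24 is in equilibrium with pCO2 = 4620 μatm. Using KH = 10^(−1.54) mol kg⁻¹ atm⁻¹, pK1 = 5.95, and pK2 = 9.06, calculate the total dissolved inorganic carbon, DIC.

[CO2*] = KH · pCO2 = 10^(−1.54) × 4620×10^-6 = 1.332×10^-4 mol/kg
α₀ = 1/(1 + K1/[H⁺] + K1K2/[H⁺]²) = 1/(1 + 10^+1.29 + 10^-0.53) = 0.04809
DIC = [CO2*]/α₀ = 1.332×10^-4 / 0.04809 = 2.77 mmol/kg

DIC = 2.77 mmol/kg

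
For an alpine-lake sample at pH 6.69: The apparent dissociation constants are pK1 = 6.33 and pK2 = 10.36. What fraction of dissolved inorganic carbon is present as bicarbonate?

α₁ = 0.696

α₁ = 1 / (1 + [H⁺]/K1 + K2/[H⁺]) = 1 / (1 + 10^-0.36 + 10^-3.67)
   = 1 / (1 + 0.43652 + 0.00021380) = 1/1.4367 = 0.6960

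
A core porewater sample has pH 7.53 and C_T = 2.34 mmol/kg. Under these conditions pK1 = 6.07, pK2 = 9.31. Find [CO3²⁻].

[CO3²⁻] = 0.0369 mmol/kg

α₂ = 1 / (1 + [H⁺]/K2 + [H⁺]²/(K1K2)) = 1 / (1 + 10^+1.78 + 10^+0.32)
   = 1 / (1 + 60.256 + 2.0893) = 1/63.345 = 0.01579
[CO3²⁻] = α₂ × DIC = 0.01579 × 2.34 = 0.0369 mmol/kg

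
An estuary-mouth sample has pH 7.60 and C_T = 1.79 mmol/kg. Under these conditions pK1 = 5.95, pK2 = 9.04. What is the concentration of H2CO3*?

α₀ = 1 / (1 + K1/[H⁺] + K1K2/[H⁺]²) = 1 / (1 + 10^+1.65 + 10^+0.21)
   = 1 / (1 + 44.668 + 1.6218) = 1/47.290 = 0.02115
[CO2*] = α₀ × DIC = 0.02115 × 1.79 = 0.0379 mmol/kg

[CO2*] = 0.0379 mmol/kg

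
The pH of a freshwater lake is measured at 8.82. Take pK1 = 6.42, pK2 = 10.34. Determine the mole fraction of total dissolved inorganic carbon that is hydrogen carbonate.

α₁ = 1 / (1 + [H⁺]/K1 + K2/[H⁺]) = 1 / (1 + 10^-2.40 + 10^-1.52)
   = 1 / (1 + 0.0039811 + 0.030200) = 1/1.0342 = 0.9669

α₁ = 0.967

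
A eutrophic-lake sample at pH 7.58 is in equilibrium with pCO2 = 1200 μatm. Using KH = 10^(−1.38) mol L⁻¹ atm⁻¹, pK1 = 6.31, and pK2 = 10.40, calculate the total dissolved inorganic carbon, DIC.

DIC = 0.983 mmol/L

[CO2*] = KH · pCO2 = 10^(−1.38) × 1200×10^-6 = 5.002×10^-5 mol/L
α₀ = 1/(1 + K1/[H⁺] + K1K2/[H⁺]²) = 1/(1 + 10^+1.27 + 10^-1.55) = 0.05089
DIC = [CO2*]/α₀ = 5.002×10^-5 / 0.05089 = 0.983 mmol/L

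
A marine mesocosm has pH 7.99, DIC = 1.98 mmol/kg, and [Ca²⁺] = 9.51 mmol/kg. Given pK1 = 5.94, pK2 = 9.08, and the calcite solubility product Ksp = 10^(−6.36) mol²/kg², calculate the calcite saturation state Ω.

α₂ = 1 / (1 + [H⁺]/K2 + [H⁺]²/(K1K2)) = 1 / (1 + 10^+1.09 + 10^-0.96)
   = 1 / (1 + 12.303 + 0.10965) = 1/13.412 = 0.07456
[CO3²⁻] = α₂ × DIC = 0.07456 × 1.98 = 0.1476 mmol/kg
Ksp = 10^(−6.36) = 4.365×10^-7
Ω = [Ca²⁺][CO3²⁻]/Ksp = (9.51×10^-3)(1.476×10^-4) / 4.365×10^-7 = 3.22

Ω = 3.22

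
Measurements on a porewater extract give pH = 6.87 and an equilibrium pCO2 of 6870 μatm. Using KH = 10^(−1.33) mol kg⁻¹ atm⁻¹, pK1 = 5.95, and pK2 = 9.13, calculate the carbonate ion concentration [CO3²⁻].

[CO2*] = KH · pCO2 = 10^(−1.33) × 6870×10^-6 = 3.213×10^-4 mol/kg
α₀ = 1/(1 + K1/[H⁺] + K1K2/[H⁺]²) = 1/(1 + 10^+0.92 + 10^-1.34) = 0.1068
DIC = [CO2*]/α₀ = 3.213×10^-4 / 0.1068 = 3.009 mmol/kg
[CO3²⁻] = α₂·DIC; α₂ = 0.004882, so [CO3²⁻] = 0.004882 × 3.009 = 0.0147 mmol/kg = 14.7 μmol/kg

[CO3²⁻] = 14.7 μmol/kg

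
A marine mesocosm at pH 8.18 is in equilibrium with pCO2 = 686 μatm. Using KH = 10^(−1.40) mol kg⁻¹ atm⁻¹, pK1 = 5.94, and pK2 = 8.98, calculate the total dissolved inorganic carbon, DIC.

DIC = 5.53 mmol/kg

[CO2*] = KH · pCO2 = 10^(−1.40) × 686×10^-6 = 2.731×10^-5 mol/kg
α₀ = 1/(1 + K1/[H⁺] + K1K2/[H⁺]²) = 1/(1 + 10^+2.24 + 10^+1.44) = 0.004943
DIC = [CO2*]/α₀ = 2.731×10^-5 / 0.004943 = 5.53 mmol/kg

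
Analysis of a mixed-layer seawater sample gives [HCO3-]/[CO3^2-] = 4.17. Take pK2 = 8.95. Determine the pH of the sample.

pH = 8.33

From K2 = [H⁺][CO3^2-]/[HCO3-]:  pH = pK2 − log₁₀([HCO3-]/[CO3^2-])
log₁₀(4.17) = +0.620
pH = 8.95 − (+0.620) = 8.33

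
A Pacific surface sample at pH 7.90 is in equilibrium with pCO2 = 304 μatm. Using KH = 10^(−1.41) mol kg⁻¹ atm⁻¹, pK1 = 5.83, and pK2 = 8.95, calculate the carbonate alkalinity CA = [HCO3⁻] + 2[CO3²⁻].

[CO2*] = KH · pCO2 = 10^(−1.41) × 304×10^-6 = 1.183×10^-5 mol/kg
α₀ = 1/(1 + K1/[H⁺] + K1K2/[H⁺]²) = 1/(1 + 10^+2.07 + 10^+1.02) = 0.007754
DIC = [CO2*]/α₀ = 1.183×10^-5 / 0.007754 = 1.525 mmol/kg
CA = (α₁ + 2α₂)·DIC = (0.9110 + 2×0.08120) × 1.525 = 1.64 mmol/kg

CA = 1.64 mmol/kg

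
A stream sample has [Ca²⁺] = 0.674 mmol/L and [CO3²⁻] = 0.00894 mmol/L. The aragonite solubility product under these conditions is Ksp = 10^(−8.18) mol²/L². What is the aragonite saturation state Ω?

Ksp = 10^(−8.18) = 6.607×10^-9
Ω = [Ca²⁺][CO3²⁻]/Ksp = (0.674×10^-3)(0.00894×10^-3) / 6.607×10^-9 = 0.912

Ω = 0.912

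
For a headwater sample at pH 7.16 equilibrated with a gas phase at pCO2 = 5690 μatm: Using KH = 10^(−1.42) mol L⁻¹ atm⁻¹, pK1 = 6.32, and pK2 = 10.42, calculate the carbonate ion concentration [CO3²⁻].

[CO3²⁻] = 0.822 μmol/L

[CO2*] = KH · pCO2 = 10^(−1.42) × 5690×10^-6 = 2.163×10^-4 mol/L
α₀ = 1/(1 + K1/[H⁺] + K1K2/[H⁺]²) = 1/(1 + 10^+0.84 + 10^-2.42) = 0.1262
DIC = [CO2*]/α₀ = 2.163×10^-4 / 0.1262 = 1.714 mmol/L
[CO3²⁻] = α₂·DIC; α₂ = 0.0004799, so [CO3²⁻] = 0.0004799 × 1.714 = 0.000822 mmol/L = 0.822 μmol/L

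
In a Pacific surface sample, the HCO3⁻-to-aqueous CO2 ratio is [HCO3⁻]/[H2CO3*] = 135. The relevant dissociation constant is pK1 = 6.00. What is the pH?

pH = 8.13

From K1 = [H⁺][HCO3⁻]/[H2CO3*]:  pH = pK1 + log₁₀([HCO3⁻]/[H2CO3*])
log₁₀(135) = +2.130
pH = 6.00 + (+2.130) = 8.13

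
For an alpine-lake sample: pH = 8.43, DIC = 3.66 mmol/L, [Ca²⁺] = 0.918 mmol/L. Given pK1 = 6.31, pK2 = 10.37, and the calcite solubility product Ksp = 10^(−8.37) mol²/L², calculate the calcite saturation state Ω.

Ω = 8.87

α₂ = 1 / (1 + [H⁺]/K2 + [H⁺]²/(K1K2)) = 1 / (1 + 10^+1.94 + 10^-0.18)
   = 1 / (1 + 87.096 + 0.66069) = 1/88.757 = 0.01127
[CO3²⁻] = α₂ × DIC = 0.01127 × 3.66 = 0.04124 mmol/L
Ksp = 10^(−8.37) = 4.266×10^-9
Ω = [Ca²⁺][CO3²⁻]/Ksp = (0.918×10^-3)(4.124×10^-5) / 4.266×10^-9 = 8.87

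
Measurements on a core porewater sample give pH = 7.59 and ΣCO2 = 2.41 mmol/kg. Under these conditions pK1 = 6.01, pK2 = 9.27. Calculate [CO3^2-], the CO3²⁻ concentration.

α₂ = 1 / (1 + [H⁺]/K2 + [H⁺]²/(K1K2)) = 1 / (1 + 10^+1.68 + 10^+0.10)
   = 1 / (1 + 47.863 + 1.2589) = 1/50.122 = 0.01995
[CO3²⁻] = α₂ × DIC = 0.01995 × 2.41 = 0.0481 mmol/kg

[CO3²⁻] = 0.0481 mmol/kg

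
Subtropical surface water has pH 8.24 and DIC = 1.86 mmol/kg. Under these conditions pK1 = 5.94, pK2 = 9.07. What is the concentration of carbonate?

α₂ = 1 / (1 + [H⁺]/K2 + [H⁺]²/(K1K2)) = 1 / (1 + 10^+0.83 + 10^-1.47)
   = 1 / (1 + 6.7608 + 0.033884) = 1/7.7947 = 0.1283
[CO3²⁻] = α₂ × DIC = 0.1283 × 1.86 = 0.239 mmol/kg

[CO3²⁻] = 0.239 mmol/kg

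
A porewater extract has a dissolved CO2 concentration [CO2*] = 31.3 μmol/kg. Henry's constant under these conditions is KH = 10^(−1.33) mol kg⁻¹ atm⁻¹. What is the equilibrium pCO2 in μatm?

pCO2 = 669 μatm

KH = 10^(−1.33) = 4.677×10^-2 mol kg⁻¹ atm⁻¹
pCO2 = [CO2*]/KH = 31.3×10^-6 / 4.677×10^-2 = 6.69×10^-4 atm = 669 μatm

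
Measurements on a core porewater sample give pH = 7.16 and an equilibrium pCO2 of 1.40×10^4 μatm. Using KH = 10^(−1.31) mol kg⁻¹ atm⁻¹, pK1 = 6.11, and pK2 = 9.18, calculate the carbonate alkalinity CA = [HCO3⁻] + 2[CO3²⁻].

[CO2*] = KH · pCO2 = 10^(−1.31) × 1.40×10^4×10^-6 = 6.857×10^-4 mol/kg
α₀ = 1/(1 + K1/[H⁺] + K1K2/[H⁺]²) = 1/(1 + 10^+1.05 + 10^-0.97) = 0.08112
DIC = [CO2*]/α₀ = 6.857×10^-4 / 0.08112 = 8.453 mmol/kg
CA = (α₁ + 2α₂)·DIC = (0.9102 + 2×0.008692) × 8.453 = 7.84 mmol/kg

CA = 7.84 mmol/kg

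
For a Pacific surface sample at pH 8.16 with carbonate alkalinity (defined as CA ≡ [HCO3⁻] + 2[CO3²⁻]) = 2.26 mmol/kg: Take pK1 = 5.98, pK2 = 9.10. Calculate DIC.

DIC = 2.06 mmol/kg

CA = [HCO3⁻] + 2[CO3²⁻] = (α₁ + 2α₂)·DIC
At pH 8.16: [H⁺]/K1 = 10^-2.18 = 0.0066069, K2/[H⁺] = 10^-0.94 = 0.11482
α₁ = 1/(1 + 0.0066069 + 0.11482) = 1/1.1214 = 0.8917; α₂ = α₁·K2/[H⁺] = 0.1024
α₁ + 2α₂ = 1.0965
DIC = CA / (α₁ + 2α₂) = 2.26 / 1.0965 = 2.06 mmol/kg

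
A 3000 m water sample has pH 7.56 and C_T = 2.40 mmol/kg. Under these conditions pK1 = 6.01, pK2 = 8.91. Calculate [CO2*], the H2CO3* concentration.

α₀ = 1 / (1 + K1/[H⁺] + K1K2/[H⁺]²) = 1 / (1 + 10^+1.55 + 10^+0.20)
   = 1 / (1 + 35.481 + 1.5849) = 1/38.066 = 0.02627
[CO2*] = α₀ × DIC = 0.02627 × 2.40 = 0.0630 mmol/kg

[CO2*] = 0.0630 mmol/kg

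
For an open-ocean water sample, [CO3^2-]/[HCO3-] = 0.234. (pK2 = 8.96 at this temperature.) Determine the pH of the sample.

pH = 8.33

From K2 = [H⁺][CO3^2-]/[HCO3-]:  pH = pK2 + log₁₀([CO3^2-]/[HCO3-])
log₁₀(0.234) = -0.631
pH = 8.96 + (-0.631) = 8.33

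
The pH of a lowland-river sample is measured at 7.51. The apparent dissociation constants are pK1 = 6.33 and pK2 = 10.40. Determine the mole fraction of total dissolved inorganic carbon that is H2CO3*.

α₀ = 1 / (1 + K1/[H⁺] + K1K2/[H⁺]²) = 1 / (1 + 10^+1.18 + 10^-1.71)
   = 1 / (1 + 15.136 + 0.019498) = 1/16.155 = 0.06190

α₀ = 0.0619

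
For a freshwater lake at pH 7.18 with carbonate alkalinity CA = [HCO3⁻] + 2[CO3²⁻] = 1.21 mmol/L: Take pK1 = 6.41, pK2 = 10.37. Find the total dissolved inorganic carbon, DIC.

CA = [HCO3⁻] + 2[CO3²⁻] = (α₁ + 2α₂)·DIC
At pH 7.18: [H⁺]/K1 = 10^-0.77 = 0.16982, K2/[H⁺] = 10^-3.19 = 0.00064565
α₁ = 1/(1 + 0.16982 + 0.00064565) = 1/1.1705 = 0.8544; α₂ = α₁·K2/[H⁺] = 0.0005516
α₁ + 2α₂ = 0.8555
DIC = CA / (α₁ + 2α₂) = 1.21 / 0.8555 = 1.41 mmol/L

DIC = 1.41 mmol/L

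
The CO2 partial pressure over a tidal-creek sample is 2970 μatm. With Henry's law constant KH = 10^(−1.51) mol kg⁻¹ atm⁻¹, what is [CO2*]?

KH = 10^(−1.51) = 3.090×10^-2 mol kg⁻¹ atm⁻¹
[CO2*] = KH · pCO2 = 3.090×10^-2 × 2970×10^-6 atm = 9.18×10^-5 mol/kg

[CO2*] = 91.8 μmol/kg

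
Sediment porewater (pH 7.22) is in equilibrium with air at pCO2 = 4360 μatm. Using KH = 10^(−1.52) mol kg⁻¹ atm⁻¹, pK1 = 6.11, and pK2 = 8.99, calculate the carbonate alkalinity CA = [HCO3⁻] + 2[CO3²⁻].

CA = 1.75 mmol/kg

[CO2*] = KH · pCO2 = 10^(−1.52) × 4360×10^-6 = 1.317×10^-4 mol/kg
α₀ = 1/(1 + K1/[H⁺] + K1K2/[H⁺]²) = 1/(1 + 10^+1.11 + 10^-0.66) = 0.07092
DIC = [CO2*]/α₀ = 1.317×10^-4 / 0.07092 = 1.857 mmol/kg
CA = (α₁ + 2α₂)·DIC = (0.9136 + 2×0.01551) × 1.857 = 1.75 mmol/kg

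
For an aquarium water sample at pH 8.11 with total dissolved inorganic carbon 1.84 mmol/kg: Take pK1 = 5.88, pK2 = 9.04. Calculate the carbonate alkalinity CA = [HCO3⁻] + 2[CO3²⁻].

CA = [HCO3⁻] + 2[CO3²⁻] = (α₁ + 2α₂)·DIC
At pH 8.11: [H⁺]/K1 = 10^-2.23 = 0.0058884, K2/[H⁺] = 10^-0.93 = 0.11749
α₁ = 1/(1 + 0.0058884 + 0.11749) = 1/1.1234 = 0.8902; α₂ = α₁·K2/[H⁺] = 0.1046
α₁ + 2α₂ = 1.0993
CA = 1.0993 × 1.84 = 2.02 mmol/kg

CA = 2.02 mmol/kg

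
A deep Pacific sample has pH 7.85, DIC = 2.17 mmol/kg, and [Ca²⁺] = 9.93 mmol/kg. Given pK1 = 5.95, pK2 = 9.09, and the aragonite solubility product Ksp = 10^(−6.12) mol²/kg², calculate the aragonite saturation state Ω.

α₂ = 1 / (1 + [H⁺]/K2 + [H⁺]²/(K1K2)) = 1 / (1 + 10^+1.24 + 10^-0.66)
   = 1 / (1 + 17.378 + 0.21878) = 1/18.597 = 0.05377
[CO3²⁻] = α₂ × DIC = 0.05377 × 2.17 = 0.1167 mmol/kg
Ksp = 10^(−6.12) = 7.586×10^-7
Ω = [Ca²⁺][CO3²⁻]/Ksp = (9.93×10^-3)(1.167×10^-4) / 7.586×10^-7 = 1.53

Ω = 1.53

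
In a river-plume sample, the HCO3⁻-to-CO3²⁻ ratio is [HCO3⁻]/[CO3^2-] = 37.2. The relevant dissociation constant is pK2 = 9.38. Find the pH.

From K2 = [H⁺][CO3^2-]/[HCO3⁻]:  pH = pK2 − log₁₀([HCO3⁻]/[CO3^2-])
log₁₀(37.2) = +1.571
pH = 9.38 − (+1.571) = 7.81

pH = 7.81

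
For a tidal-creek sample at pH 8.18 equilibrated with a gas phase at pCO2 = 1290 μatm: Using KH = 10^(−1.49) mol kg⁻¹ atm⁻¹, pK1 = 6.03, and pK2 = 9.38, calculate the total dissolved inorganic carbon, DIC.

DIC = 6.31 mmol/kg

[CO2*] = KH · pCO2 = 10^(−1.49) × 1290×10^-6 = 4.174×10^-5 mol/kg
α₀ = 1/(1 + K1/[H⁺] + K1K2/[H⁺]²) = 1/(1 + 10^+2.15 + 10^+0.95) = 0.006615
DIC = [CO2*]/α₀ = 4.174×10^-5 / 0.006615 = 6.31 mmol/kg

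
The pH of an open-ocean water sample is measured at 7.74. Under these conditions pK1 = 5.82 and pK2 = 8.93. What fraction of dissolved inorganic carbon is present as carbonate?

α₂ = 0.0600

α₂ = 1 / (1 + [H⁺]/K2 + [H⁺]²/(K1K2)) = 1 / (1 + 10^+1.19 + 10^-0.73)
   = 1 / (1 + 15.488 + 0.18621) = 1/16.674 = 0.05997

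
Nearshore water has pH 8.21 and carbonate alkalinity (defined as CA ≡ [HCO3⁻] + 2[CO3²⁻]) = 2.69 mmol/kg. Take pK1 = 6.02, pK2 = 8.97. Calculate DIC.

DIC = 2.36 mmol/kg

CA = [HCO3⁻] + 2[CO3²⁻] = (α₁ + 2α₂)·DIC
At pH 8.21: [H⁺]/K1 = 10^-2.19 = 0.0064565, K2/[H⁺] = 10^-0.76 = 0.17378
α₁ = 1/(1 + 0.0064565 + 0.17378) = 1/1.1802 = 0.8473; α₂ = α₁·K2/[H⁺] = 0.1472
α₁ + 2α₂ = 1.1418
DIC = CA / (α₁ + 2α₂) = 2.69 / 1.1418 = 2.36 mmol/kg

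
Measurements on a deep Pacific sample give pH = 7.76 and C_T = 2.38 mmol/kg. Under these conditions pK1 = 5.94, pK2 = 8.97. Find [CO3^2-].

α₂ = 1 / (1 + [H⁺]/K2 + [H⁺]²/(K1K2)) = 1 / (1 + 10^+1.21 + 10^-0.61)
   = 1 / (1 + 16.218 + 0.24547) = 1/17.464 = 0.05726
[CO3²⁻] = α₂ × DIC = 0.05726 × 2.38 = 0.136 mmol/kg

[CO3²⁻] = 0.136 mmol/kg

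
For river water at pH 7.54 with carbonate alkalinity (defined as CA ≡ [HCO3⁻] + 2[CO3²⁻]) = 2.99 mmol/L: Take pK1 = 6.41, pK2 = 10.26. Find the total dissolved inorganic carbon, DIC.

CA = [HCO3⁻] + 2[CO3²⁻] = (α₁ + 2α₂)·DIC
At pH 7.54: [H⁺]/K1 = 10^-1.13 = 0.074131, K2/[H⁺] = 10^-2.72 = 0.0019055
α₁ = 1/(1 + 0.074131 + 0.0019055) = 1/1.0760 = 0.9293; α₂ = α₁·K2/[H⁺] = 0.001771
α₁ + 2α₂ = 0.9329
DIC = CA / (α₁ + 2α₂) = 2.99 / 0.9329 = 3.21 mmol/L

DIC = 3.21 mmol/L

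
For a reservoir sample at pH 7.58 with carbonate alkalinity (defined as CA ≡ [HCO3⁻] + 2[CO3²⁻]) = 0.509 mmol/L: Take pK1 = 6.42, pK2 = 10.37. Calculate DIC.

CA = [HCO3⁻] + 2[CO3²⁻] = (α₁ + 2α₂)·DIC
At pH 7.58: [H⁺]/K1 = 10^-1.16 = 0.069183, K2/[H⁺] = 10^-2.79 = 0.0016218
α₁ = 1/(1 + 0.069183 + 0.0016218) = 1/1.0708 = 0.9339; α₂ = α₁·K2/[H⁺] = 0.001515
α₁ + 2α₂ = 0.9369
DIC = CA / (α₁ + 2α₂) = 0.509 / 0.9369 = 0.543 mmol/L

DIC = 0.543 mmol/L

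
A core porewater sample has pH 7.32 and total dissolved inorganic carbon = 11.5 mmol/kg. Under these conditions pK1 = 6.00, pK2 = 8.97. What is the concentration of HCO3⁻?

[HCO3⁻] = 10.7 mmol/kg

α₁ = 1 / (1 + [H⁺]/K1 + K2/[H⁺]) = 1 / (1 + 10^-1.32 + 10^-1.65)
   = 1 / (1 + 0.047863 + 0.022387) = 1/1.0703 = 0.9344
[HCO3⁻] = α₁ × DIC = 0.9344 × 11.5 = 10.7 mmol/kg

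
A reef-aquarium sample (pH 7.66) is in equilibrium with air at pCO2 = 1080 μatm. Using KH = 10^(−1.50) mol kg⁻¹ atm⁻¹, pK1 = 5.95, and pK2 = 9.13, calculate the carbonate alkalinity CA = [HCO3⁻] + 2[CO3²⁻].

[CO2*] = KH · pCO2 = 10^(−1.50) × 1080×10^-6 = 3.415×10^-5 mol/kg
α₀ = 1/(1 + K1/[H⁺] + K1K2/[H⁺]²) = 1/(1 + 10^+1.71 + 10^+0.24) = 0.01851
DIC = [CO2*]/α₀ = 3.415×10^-5 / 0.01851 = 1.845 mmol/kg
CA = (α₁ + 2α₂)·DIC = (0.9493 + 2×0.03217) × 1.845 = 1.87 mmol/kg

CA = 1.87 mmol/kg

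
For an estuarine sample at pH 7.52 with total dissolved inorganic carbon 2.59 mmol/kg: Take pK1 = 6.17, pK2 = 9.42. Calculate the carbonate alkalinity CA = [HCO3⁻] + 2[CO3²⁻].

CA = [HCO3⁻] + 2[CO3²⁻] = (α₁ + 2α₂)·DIC
At pH 7.52: [H⁺]/K1 = 10^-1.35 = 0.044668, K2/[H⁺] = 10^-1.90 = 0.012589
α₁ = 1/(1 + 0.044668 + 0.012589) = 1/1.0573 = 0.9458; α₂ = α₁·K2/[H⁺] = 0.01191
α₁ + 2α₂ = 0.9697
CA = 0.9697 × 2.59 = 2.51 mmol/kg

CA = 2.51 mmol/kg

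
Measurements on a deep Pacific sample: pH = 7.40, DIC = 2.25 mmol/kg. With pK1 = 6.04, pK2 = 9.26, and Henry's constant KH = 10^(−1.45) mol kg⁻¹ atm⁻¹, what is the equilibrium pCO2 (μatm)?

α₀ = 1 / (1 + K1/[H⁺] + K1K2/[H⁺]²) = 1 / (1 + 10^+1.36 + 10^-0.50)
   = 1 / (1 + 22.909 + 0.31623) = 1/24.225 = 0.04128
[CO2*] = α₀ × DIC = 0.04128 × 2.25 = 0.09288 mmol/kg
pCO2 = [CO2*]/KH = 9.288×10^-5 / 3.548×10^-2 = 2620 μatm

pCO2 = 2620 μatm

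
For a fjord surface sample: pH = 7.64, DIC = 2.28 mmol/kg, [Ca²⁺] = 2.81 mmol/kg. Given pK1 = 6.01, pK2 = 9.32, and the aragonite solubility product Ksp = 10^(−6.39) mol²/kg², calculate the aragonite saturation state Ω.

Ω = 0.315

α₂ = 1 / (1 + [H⁺]/K2 + [H⁺]²/(K1K2)) = 1 / (1 + 10^+1.68 + 10^+0.05)
   = 1 / (1 + 47.863 + 1.1220) = 1/49.985 = 0.02001
[CO3²⁻] = α₂ × DIC = 0.02001 × 2.28 = 0.04561 mmol/kg
Ksp = 10^(−6.39) = 4.074×10^-7
Ω = [Ca²⁺][CO3²⁻]/Ksp = (2.81×10^-3)(4.561×10^-5) / 4.074×10^-7 = 0.315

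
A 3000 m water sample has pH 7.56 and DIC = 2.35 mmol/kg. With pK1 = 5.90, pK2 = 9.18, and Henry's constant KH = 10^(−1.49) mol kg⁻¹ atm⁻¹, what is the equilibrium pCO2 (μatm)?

pCO2 = 1520 μatm

α₀ = 1 / (1 + K1/[H⁺] + K1K2/[H⁺]²) = 1 / (1 + 10^+1.66 + 10^+0.04)
   = 1 / (1 + 45.709 + 1.0965) = 1/47.805 = 0.02092
[CO2*] = α₀ × DIC = 0.02092 × 2.35 = 0.04916 mmol/kg
pCO2 = [CO2*]/KH = 4.916×10^-5 / 3.236×10^-2 = 1520 μatm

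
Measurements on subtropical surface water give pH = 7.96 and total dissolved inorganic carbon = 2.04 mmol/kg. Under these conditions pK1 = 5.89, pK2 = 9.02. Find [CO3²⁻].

α₂ = 1 / (1 + [H⁺]/K2 + [H⁺]²/(K1K2)) = 1 / (1 + 10^+1.06 + 10^-1.01)
   = 1 / (1 + 11.482 + 0.097724) = 1/12.579 = 0.07950
[CO3²⁻] = α₂ × DIC = 0.07950 × 2.04 = 0.162 mmol/kg

[CO3²⁻] = 0.162 mmol/kg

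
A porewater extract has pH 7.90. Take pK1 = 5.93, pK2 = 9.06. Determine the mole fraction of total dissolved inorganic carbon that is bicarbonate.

α₁ = 1 / (1 + [H⁺]/K1 + K2/[H⁺]) = 1 / (1 + 10^-1.97 + 10^-1.16)
   = 1 / (1 + 0.010715 + 0.069183) = 1/1.0799 = 0.9260

α₁ = 0.926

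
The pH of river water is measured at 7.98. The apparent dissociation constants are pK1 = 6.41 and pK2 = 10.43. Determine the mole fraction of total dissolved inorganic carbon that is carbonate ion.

α₂ = 1 / (1 + [H⁺]/K2 + [H⁺]²/(K1K2)) = 1 / (1 + 10^+2.45 + 10^+0.88)
   = 1 / (1 + 281.84 + 7.5858) = 1/290.42 = 0.003443

α₂ = 0.00344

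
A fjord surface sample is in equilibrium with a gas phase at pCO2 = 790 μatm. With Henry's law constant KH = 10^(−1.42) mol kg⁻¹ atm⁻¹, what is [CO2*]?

[CO2*] = 30.0 μmol/kg

KH = 10^(−1.42) = 3.802×10^-2 mol kg⁻¹ atm⁻¹
[CO2*] = KH · pCO2 = 3.802×10^-2 × 790×10^-6 atm = 3.00×10^-5 mol/kg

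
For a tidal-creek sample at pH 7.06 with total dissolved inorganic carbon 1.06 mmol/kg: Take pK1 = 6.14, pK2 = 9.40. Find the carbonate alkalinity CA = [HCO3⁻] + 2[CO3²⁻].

CA = 0.951 mmol/kg

CA = [HCO3⁻] + 2[CO3²⁻] = (α₁ + 2α₂)·DIC
At pH 7.06: [H⁺]/K1 = 10^-0.92 = 0.12023, K2/[H⁺] = 10^-2.34 = 0.0045709
α₁ = 1/(1 + 0.12023 + 0.0045709) = 1/1.1248 = 0.8890; α₂ = α₁·K2/[H⁺] = 0.004064
α₁ + 2α₂ = 0.8972
CA = 0.8972 × 1.06 = 0.951 mmol/kg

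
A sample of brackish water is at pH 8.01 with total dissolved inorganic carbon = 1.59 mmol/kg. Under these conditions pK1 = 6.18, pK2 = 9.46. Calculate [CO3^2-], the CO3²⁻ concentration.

[CO3²⁻] = 0.0537 mmol/kg

α₂ = 1 / (1 + [H⁺]/K2 + [H⁺]²/(K1K2)) = 1 / (1 + 10^+1.45 + 10^-0.38)
   = 1 / (1 + 28.184 + 0.41687) = 1/29.601 = 0.03378
[CO3²⁻] = α₂ × DIC = 0.03378 × 1.59 = 0.0537 mmol/kg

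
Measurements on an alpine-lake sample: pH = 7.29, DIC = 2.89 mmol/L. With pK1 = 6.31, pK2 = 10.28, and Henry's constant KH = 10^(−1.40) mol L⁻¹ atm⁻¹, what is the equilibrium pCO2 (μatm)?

α₀ = 1 / (1 + K1/[H⁺] + K1K2/[H⁺]²) = 1 / (1 + 10^+0.98 + 10^-2.01)
   = 1 / (1 + 9.5499 + 0.0097724) = 1/10.560 = 0.09470
[CO2*] = α₀ × DIC = 0.09470 × 2.89 = 0.2737 mmol/L
pCO2 = [CO2*]/KH = 2.737×10^-4 / 3.981×10^-2 = 6870 μatm

pCO2 = 6870 μatm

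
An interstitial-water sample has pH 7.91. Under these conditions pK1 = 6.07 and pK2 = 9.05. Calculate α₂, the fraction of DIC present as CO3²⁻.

α₂ = 0.0667

α₂ = 1 / (1 + [H⁺]/K2 + [H⁺]²/(K1K2)) = 1 / (1 + 10^+1.14 + 10^-0.70)
   = 1 / (1 + 13.804 + 0.19953) = 1/15.003 = 0.06665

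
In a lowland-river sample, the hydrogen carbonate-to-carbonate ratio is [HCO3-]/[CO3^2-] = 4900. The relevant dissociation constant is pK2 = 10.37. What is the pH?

From K2 = [H⁺][CO3^2-]/[HCO3-]:  pH = pK2 − log₁₀([HCO3-]/[CO3^2-])
log₁₀(4900) = +3.690
pH = 10.37 − (+3.690) = 6.68

pH = 6.68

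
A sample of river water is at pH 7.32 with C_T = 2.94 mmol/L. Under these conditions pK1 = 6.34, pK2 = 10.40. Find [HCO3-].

[HCO3⁻] = 2.66 mmol/L

α₁ = 1 / (1 + [H⁺]/K1 + K2/[H⁺]) = 1 / (1 + 10^-0.98 + 10^-3.08)
   = 1 / (1 + 0.10471 + 0.00083176) = 1/1.1055 = 0.9045
[HCO3⁻] = α₁ × DIC = 0.9045 × 2.94 = 2.66 mmol/L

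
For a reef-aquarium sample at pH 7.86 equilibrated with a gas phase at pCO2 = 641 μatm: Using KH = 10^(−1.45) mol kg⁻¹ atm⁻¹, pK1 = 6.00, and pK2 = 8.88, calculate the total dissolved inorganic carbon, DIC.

DIC = 1.83 mmol/kg

[CO2*] = KH · pCO2 = 10^(−1.45) × 641×10^-6 = 2.274×10^-5 mol/kg
α₀ = 1/(1 + K1/[H⁺] + K1K2/[H⁺]²) = 1/(1 + 10^+1.86 + 10^+0.84) = 0.01244
DIC = [CO2*]/α₀ = 2.274×10^-5 / 0.01244 = 1.83 mmol/kg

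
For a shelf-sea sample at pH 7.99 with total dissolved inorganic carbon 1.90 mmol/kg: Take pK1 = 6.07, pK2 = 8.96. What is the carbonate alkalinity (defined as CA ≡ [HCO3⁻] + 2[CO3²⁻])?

CA = 2.06 mmol/kg

CA = [HCO3⁻] + 2[CO3²⁻] = (α₁ + 2α₂)·DIC
At pH 7.99: [H⁺]/K1 = 10^-1.92 = 0.012023, K2/[H⁺] = 10^-0.97 = 0.10715
α₁ = 1/(1 + 0.012023 + 0.10715) = 1/1.1192 = 0.8935; α₂ = α₁·K2/[H⁺] = 0.09574
α₁ + 2α₂ = 1.0850
CA = 1.0850 × 1.90 = 2.06 mmol/kg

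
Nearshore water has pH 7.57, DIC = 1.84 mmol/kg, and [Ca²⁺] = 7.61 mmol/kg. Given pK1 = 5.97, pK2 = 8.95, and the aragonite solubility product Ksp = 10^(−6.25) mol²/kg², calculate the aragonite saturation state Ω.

α₂ = 1 / (1 + [H⁺]/K2 + [H⁺]²/(K1K2)) = 1 / (1 + 10^+1.38 + 10^-0.22)
   = 1 / (1 + 23.988 + 0.60256) = 1/25.591 = 0.03908
[CO3²⁻] = α₂ × DIC = 0.03908 × 1.84 = 0.07190 mmol/kg
Ksp = 10^(−6.25) = 5.623×10^-7
Ω = [Ca²⁺][CO3²⁻]/Ksp = (7.61×10^-3)(7.190×10^-5) / 5.623×10^-7 = 0.973

Ω = 0.973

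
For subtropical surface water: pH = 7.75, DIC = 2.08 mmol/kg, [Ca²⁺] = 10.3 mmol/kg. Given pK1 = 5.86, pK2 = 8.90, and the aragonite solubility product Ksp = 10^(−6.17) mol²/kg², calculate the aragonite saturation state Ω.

Ω = 2.07

α₂ = 1 / (1 + [H⁺]/K2 + [H⁺]²/(K1K2)) = 1 / (1 + 10^+1.15 + 10^-0.74)
   = 1 / (1 + 14.125 + 0.18197) = 1/15.307 = 0.06533
[CO3²⁻] = α₂ × DIC = 0.06533 × 2.08 = 0.1359 mmol/kg
Ksp = 10^(−6.17) = 6.761×10^-7
Ω = [Ca²⁺][CO3²⁻]/Ksp = (10.3×10^-3)(1.359×10^-4) / 6.761×10^-7 = 2.07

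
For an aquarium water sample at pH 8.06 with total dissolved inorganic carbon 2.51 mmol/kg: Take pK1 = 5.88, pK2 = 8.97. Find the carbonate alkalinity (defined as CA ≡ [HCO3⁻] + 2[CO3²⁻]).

CA = [HCO3⁻] + 2[CO3²⁻] = (α₁ + 2α₂)·DIC
At pH 8.06: [H⁺]/K1 = 10^-2.18 = 0.0066069, K2/[H⁺] = 10^-0.91 = 0.12303
α₁ = 1/(1 + 0.0066069 + 0.12303) = 1/1.1296 = 0.8852; α₂ = α₁·K2/[H⁺] = 0.1089
α₁ + 2α₂ = 1.1031
CA = 1.1031 × 2.51 = 2.77 mmol/kg

CA = 2.77 mmol/kg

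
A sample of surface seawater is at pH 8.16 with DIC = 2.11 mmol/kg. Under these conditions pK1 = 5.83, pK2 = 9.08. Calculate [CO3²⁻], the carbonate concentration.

[CO3²⁻] = 0.226 mmol/kg

α₂ = 1 / (1 + [H⁺]/K2 + [H⁺]²/(K1K2)) = 1 / (1 + 10^+0.92 + 10^-1.41)
   = 1 / (1 + 8.3176 + 0.038905) = 1/9.3565 = 0.1069
[CO3²⁻] = α₂ × DIC = 0.1069 × 2.11 = 0.226 mmol/kg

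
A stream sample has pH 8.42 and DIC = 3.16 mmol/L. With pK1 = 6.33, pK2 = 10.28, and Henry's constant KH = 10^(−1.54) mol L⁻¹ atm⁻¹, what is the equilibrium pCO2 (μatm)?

α₀ = 1 / (1 + K1/[H⁺] + K1K2/[H⁺]²) = 1 / (1 + 10^+2.09 + 10^+0.23)
   = 1 / (1 + 123.03 + 1.6982) = 1/125.73 = 0.007954
[CO2*] = α₀ × DIC = 0.007954 × 3.16 = 0.02513 mmol/L
pCO2 = [CO2*]/KH = 2.513×10^-5 / 2.884×10^-2 = 871 μatm

pCO2 = 871 μatm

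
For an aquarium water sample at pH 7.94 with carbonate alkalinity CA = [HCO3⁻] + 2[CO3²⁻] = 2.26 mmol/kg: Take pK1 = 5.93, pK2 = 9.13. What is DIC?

CA = [HCO3⁻] + 2[CO3²⁻] = (α₁ + 2α₂)·DIC
At pH 7.94: [H⁺]/K1 = 10^-2.01 = 0.0097724, K2/[H⁺] = 10^-1.19 = 0.064565
α₁ = 1/(1 + 0.0097724 + 0.064565) = 1/1.0743 = 0.9308; α₂ = α₁·K2/[H⁺] = 0.06010
α₁ + 2α₂ = 1.0510
DIC = CA / (α₁ + 2α₂) = 2.26 / 1.0510 = 2.15 mmol/kg

DIC = 2.15 mmol/kg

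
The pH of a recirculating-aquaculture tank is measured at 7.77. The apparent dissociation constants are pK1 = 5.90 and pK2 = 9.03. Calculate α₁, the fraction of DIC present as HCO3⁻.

α₁ = 0.936

α₁ = 1 / (1 + [H⁺]/K1 + K2/[H⁺]) = 1 / (1 + 10^-1.87 + 10^-1.26)
   = 1 / (1 + 0.013490 + 0.054954) = 1/1.0684 = 0.9359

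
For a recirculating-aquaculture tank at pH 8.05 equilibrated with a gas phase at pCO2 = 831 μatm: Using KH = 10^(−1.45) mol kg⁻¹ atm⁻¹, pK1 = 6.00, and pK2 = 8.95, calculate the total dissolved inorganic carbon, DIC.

[CO2*] = KH · pCO2 = 10^(−1.45) × 831×10^-6 = 2.948×10^-5 mol/kg
α₀ = 1/(1 + K1/[H⁺] + K1K2/[H⁺]²) = 1/(1 + 10^+2.05 + 10^+1.15) = 0.007854
DIC = [CO2*]/α₀ = 2.948×10^-5 / 0.007854 = 3.75 mmol/kg

DIC = 3.75 mmol/kg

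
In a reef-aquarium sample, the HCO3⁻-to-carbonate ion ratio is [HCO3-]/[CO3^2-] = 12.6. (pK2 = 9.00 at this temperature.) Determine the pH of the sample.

pH = 7.90

From K2 = [H⁺][CO3^2-]/[HCO3-]:  pH = pK2 − log₁₀([HCO3-]/[CO3^2-])
log₁₀(12.6) = +1.100
pH = 9.00 − (+1.100) = 7.90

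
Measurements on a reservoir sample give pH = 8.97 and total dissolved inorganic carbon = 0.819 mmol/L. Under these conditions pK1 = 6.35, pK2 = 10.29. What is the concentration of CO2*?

[CO2*] = 1.87 μmol/L

α₀ = 1 / (1 + K1/[H⁺] + K1K2/[H⁺]²) = 1 / (1 + 10^+2.62 + 10^+1.30)
   = 1 / (1 + 416.87 + 19.953) = 1/437.82 = 0.002284
[CO2*] = α₀ × DIC = 0.002284 × 0.819 = 0.00187 mmol/L = 1.87 μmol/L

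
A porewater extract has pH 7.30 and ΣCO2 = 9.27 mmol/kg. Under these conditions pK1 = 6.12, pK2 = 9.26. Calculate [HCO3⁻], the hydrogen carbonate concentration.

[HCO3⁻] = 8.61 mmol/kg

α₁ = 1 / (1 + [H⁺]/K1 + K2/[H⁺]) = 1 / (1 + 10^-1.18 + 10^-1.96)
   = 1 / (1 + 0.066069 + 0.010965) = 1/1.0770 = 0.9285
[HCO3⁻] = α₁ × DIC = 0.9285 × 9.27 = 8.61 mmol/kg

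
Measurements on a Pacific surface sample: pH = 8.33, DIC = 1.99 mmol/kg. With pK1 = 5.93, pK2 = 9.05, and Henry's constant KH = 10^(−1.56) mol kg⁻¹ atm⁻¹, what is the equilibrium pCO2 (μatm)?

pCO2 = 241 μatm

α₀ = 1 / (1 + K1/[H⁺] + K1K2/[H⁺]²) = 1 / (1 + 10^+2.40 + 10^+1.68)
   = 1 / (1 + 251.19 + 47.863) = 1/300.05 = 0.003333
[CO2*] = α₀ × DIC = 0.003333 × 1.99 = 0.006632 mmol/kg = 6.632 μmol/kg
pCO2 = [CO2*]/KH = 6.632×10^-6 / 2.754×10^-2 = 241 μatm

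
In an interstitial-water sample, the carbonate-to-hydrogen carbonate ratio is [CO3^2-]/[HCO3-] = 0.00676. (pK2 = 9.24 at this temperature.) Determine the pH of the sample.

From K2 = [H⁺][CO3^2-]/[HCO3-]:  pH = pK2 + log₁₀([CO3^2-]/[HCO3-])
log₁₀(0.00676) = -2.170
pH = 9.24 + (-2.170) = 7.07

pH = 7.07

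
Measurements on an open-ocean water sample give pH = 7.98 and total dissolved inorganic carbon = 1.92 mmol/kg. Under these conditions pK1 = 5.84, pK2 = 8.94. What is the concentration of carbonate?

α₂ = 1 / (1 + [H⁺]/K2 + [H⁺]²/(K1K2)) = 1 / (1 + 10^+0.96 + 10^-1.18)
   = 1 / (1 + 9.1201 + 0.066069) = 1/10.186 = 0.09817
[CO3²⁻] = α₂ × DIC = 0.09817 × 1.92 = 0.188 mmol/kg

[CO3²⁻] = 0.188 mmol/kg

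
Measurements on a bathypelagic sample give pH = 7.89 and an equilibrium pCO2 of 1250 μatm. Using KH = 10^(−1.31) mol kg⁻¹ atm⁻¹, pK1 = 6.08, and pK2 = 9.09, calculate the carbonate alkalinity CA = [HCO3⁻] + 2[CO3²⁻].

CA = 4.45 mmol/kg

[CO2*] = KH · pCO2 = 10^(−1.31) × 1250×10^-6 = 6.122×10^-5 mol/kg
α₀ = 1/(1 + K1/[H⁺] + K1K2/[H⁺]²) = 1/(1 + 10^+1.81 + 10^+0.61) = 0.01436
DIC = [CO2*]/α₀ = 6.122×10^-5 / 0.01436 = 4.263 mmol/kg
CA = (α₁ + 2α₂)·DIC = (0.9271 + 2×0.05850) × 4.263 = 4.45 mmol/kg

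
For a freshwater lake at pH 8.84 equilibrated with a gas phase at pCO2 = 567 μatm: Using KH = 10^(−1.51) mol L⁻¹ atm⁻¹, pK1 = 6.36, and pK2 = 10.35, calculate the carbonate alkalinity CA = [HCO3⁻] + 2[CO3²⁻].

[CO2*] = KH · pCO2 = 10^(−1.51) × 567×10^-6 = 1.752×10^-5 mol/L
α₀ = 1/(1 + K1/[H⁺] + K1K2/[H⁺]²) = 1/(1 + 10^+2.48 + 10^+0.97) = 0.003202
DIC = [CO2*]/α₀ = 1.752×10^-5 / 0.003202 = 5.473 mmol/L
CA = (α₁ + 2α₂)·DIC = (0.9669 + 2×0.02988) × 5.473 = 5.62 mmol/L

CA = 5.62 mmol/L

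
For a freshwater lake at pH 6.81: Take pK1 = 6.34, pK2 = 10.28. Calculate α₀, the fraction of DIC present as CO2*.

α₀ = 0.253

α₀ = 1 / (1 + K1/[H⁺] + K1K2/[H⁺]²) = 1 / (1 + 10^+0.47 + 10^-3.00)
   = 1 / (1 + 2.9512 + 0.0010000) = 1/3.9522 = 0.2530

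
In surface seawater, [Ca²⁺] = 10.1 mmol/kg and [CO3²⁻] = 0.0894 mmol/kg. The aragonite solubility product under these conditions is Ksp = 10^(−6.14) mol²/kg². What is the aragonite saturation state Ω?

Ω = 1.25

Ksp = 10^(−6.14) = 7.244×10^-7
Ω = [Ca²⁺][CO3²⁻]/Ksp = (10.1×10^-3)(0.0894×10^-3) / 7.244×10^-7 = 1.25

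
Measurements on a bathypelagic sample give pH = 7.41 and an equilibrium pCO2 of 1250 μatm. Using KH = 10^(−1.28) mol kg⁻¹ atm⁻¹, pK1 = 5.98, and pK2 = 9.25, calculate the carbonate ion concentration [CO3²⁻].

[CO2*] = KH · pCO2 = 10^(−1.28) × 1250×10^-6 = 6.560×10^-5 mol/kg
α₀ = 1/(1 + K1/[H⁺] + K1K2/[H⁺]²) = 1/(1 + 10^+1.43 + 10^-0.41) = 0.03533
DIC = [CO2*]/α₀ = 6.560×10^-5 / 0.03533 = 1.857 mmol/kg
[CO3²⁻] = α₂·DIC; α₂ = 0.01375, so [CO3²⁻] = 0.01375 × 1.857 = 0.0255 mmol/kg

[CO3²⁻] = 0.0255 mmol/kg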